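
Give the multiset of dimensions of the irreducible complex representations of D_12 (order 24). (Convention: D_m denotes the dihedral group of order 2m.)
Dimensions: 1, 1, 1, 1, 2, 2, 2, 2, 2

Details: There are 9 irreducibles (= number of conjugacy classes). Their dimensions d_i satisfy sum d_i^2 = |G| = 24: 1 + 1 + 1 + 1 + 4 + 4 + 4 + 4 + 4 = 24.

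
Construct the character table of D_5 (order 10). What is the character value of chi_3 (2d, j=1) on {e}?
Conjugacy classes: {e} of size 1, {r^1, r^4} of size 2, {r^2, r^3} of size 2, {s, sr, ..., sr^4} of size 5.
Character table:
  irrep \ class              {e} (size 1)  {r^1, r^4} (size 2)  {r^2, r^3} (size 2)  {s, sr, ..., sr^4} (size 5)
  chi_1 (triv)               1             1                    1                    1                          
  chi_2 (sign: r->1, s->-1)  1             1                    1                    -1                         
  chi_3 (2d, j=1)            2             -1/2 + sqrt(5)/2     -sqrt(5)/2 - 1/2     0                          
  chi_4 (2d, j=2)            2             -sqrt(5)/2 - 1/2     -1/2 + sqrt(5)/2     0                          

Spot check: chi_3 (2d, j=1) on {e} = 2.

Explanation: D_5 has order 2*5 = 10 with 4 conjugacy classes, hence 4 irreducibles. Sum of squared dims 1 + 1 + 4 + 4 = 10 = |G|. Linear characters come from the abelianisation; the 2-dimensional irreps have character r^k -> 2*cos(2*pi*j*k/5), reflections -> 0.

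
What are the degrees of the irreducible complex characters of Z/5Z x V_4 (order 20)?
Dimensions: 1, 1, 1, 1, 1, 1, 1, 1, 1, 1, 1, 1, 1, 1, 1, 1, 1, 1, 1, 1

Reasoning: There are 20 irreducibles (= number of conjugacy classes). Their dimensions d_i satisfy sum d_i^2 = |G| = 20: 1 + 1 + 1 + 1 + 1 + 1 + 1 + 1 + 1 + 1 + 1 + 1 + 1 + 1 + 1 + 1 + 1 + 1 + 1 + 1 = 20. (For the product with Z/5Z: each of the 5 1-dim characters of Z/5Z tensors with each irrep of V_4, giving 5 copies of each V_4-dimension.)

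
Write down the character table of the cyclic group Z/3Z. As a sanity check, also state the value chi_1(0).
Character table of Z/3Z (irreps indexed chi_0,...,chi_2 with chi_k(m) = zeta_3^(k*m), zeta_3 = exp(2*pi*i/3)):
  irrep \ class  {0} (size 1)  {1} (size 1)    {2} (size 1)  
  chi_0          1             1               1             
  chi_1          1             exp(2*I*pi/3)   exp(-2*I*pi/3)
  chi_2          1             exp(-2*I*pi/3)  exp(2*I*pi/3) 

Spot check: chi_1(0) = zeta_3^(1*0) = zeta_3^0 = 1.

Proof sketch: Z/3Z is abelian, so all 3 irreducible complex representations are 1-dimensional. They are given by chi_k(m) = zeta_3^(k*m) for k = 0,...,2. Row orthogonality: sum_m chi_k(m) conj(chi_l(m)) = 3 * [k = l].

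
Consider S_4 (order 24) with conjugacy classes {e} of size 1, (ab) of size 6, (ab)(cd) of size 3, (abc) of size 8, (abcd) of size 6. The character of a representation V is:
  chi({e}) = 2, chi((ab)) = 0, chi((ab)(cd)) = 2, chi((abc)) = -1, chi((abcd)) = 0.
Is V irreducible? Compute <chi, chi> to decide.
Irreducible: <chi, chi> = 1.

Details: <chi, chi> = (1/|G|) sum_C |C| * |chi(C)|^2 = (1/24)[1*|2|^2 + 6*|0|^2 + 3*|2|^2 + 8*|-1|^2 + 6*|0|^2]
  = (1/24)[(4) + (0) + (12) + (8) + (0)] = 24/24 = 1.
A character is irreducible iff <chi, chi> = 1, so this representation is irreducible.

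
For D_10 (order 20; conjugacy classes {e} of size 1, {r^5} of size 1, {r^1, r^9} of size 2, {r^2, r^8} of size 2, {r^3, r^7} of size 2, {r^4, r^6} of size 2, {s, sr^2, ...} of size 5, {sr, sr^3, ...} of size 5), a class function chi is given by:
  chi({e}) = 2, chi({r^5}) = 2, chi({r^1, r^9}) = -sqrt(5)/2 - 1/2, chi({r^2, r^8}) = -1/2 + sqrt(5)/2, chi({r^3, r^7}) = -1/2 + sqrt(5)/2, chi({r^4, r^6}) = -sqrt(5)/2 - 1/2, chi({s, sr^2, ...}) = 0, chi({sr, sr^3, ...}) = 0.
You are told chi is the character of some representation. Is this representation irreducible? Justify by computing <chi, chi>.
Irreducible: <chi, chi> = 1.

Proof sketch: <chi, chi> = (1/|G|) sum_C |C| * |chi(C)|^2 = (1/20)[1*|2|^2 + 1*|2|^2 + 2*|-sqrt(5)/2 - 1/2|^2 + 2*|-1/2 + sqrt(5)/2|^2 + 2*|-1/2 + sqrt(5)/2|^2 + 2*|-sqrt(5)/2 - 1/2|^2 + 5*|0|^2 + 5*|0|^2]
  = (1/20)[(4) + (4) + (sqrt(5) + 3) + (3 - sqrt(5)) + (3 - sqrt(5)) + (sqrt(5) + 3) + (0) + (0)] = 20/20 = 1.
A character is irreducible iff <chi, chi> = 1, so this representation is irreducible.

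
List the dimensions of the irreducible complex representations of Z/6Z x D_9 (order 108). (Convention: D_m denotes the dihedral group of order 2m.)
Dimensions: 1, 1, 1, 1, 1, 1, 1, 1, 1, 1, 1, 1, 2, 2, 2, 2, 2, 2, 2, 2, 2, 2, 2, 2, 2, 2, 2, 2, 2, 2, 2, 2, 2, 2, 2, 2

Why: There are 36 irreducibles (= number of conjugacy classes). Their dimensions d_i satisfy sum d_i^2 = |G| = 108: 1 + 1 + 1 + 1 + 1 + 1 + 1 + 1 + 1 + 1 + 1 + 1 + 4 + 4 + 4 + 4 + 4 + 4 + 4 + 4 + 4 + 4 + 4 + 4 + 4 + 4 + 4 + 4 + 4 + 4 + 4 + 4 + 4 + 4 + 4 + 4 = 108. (For the product with Z/6Z: each of the 6 1-dim characters of Z/6Z tensors with each irrep of D_9, giving 6 copies of each D_9-dimension.)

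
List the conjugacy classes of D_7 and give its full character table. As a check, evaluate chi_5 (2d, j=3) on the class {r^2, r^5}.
Conjugacy classes: {e} of size 1, {r^1, r^6} of size 2, {r^2, r^5} of size 2, {r^3, r^4} of size 2, {s, sr, ..., sr^6} of size 7.
Character table:
  irrep \ class              {e} (size 1)  {r^1, r^6} (size 2)  {r^2, r^5} (size 2)  {r^3, r^4} (size 2)  {s, sr, ..., sr^6} (size 7)
  chi_1 (triv)               1             1                    1                    1                    1                          
  chi_2 (sign: r->1, s->-1)  1             1                    1                    1                    -1                         
  chi_3 (2d, j=1)            2             2*cos(2*pi/7)        -2*cos(3*pi/7)       -2*cos(pi/7)         0                          
  chi_4 (2d, j=2)            2             -2*cos(3*pi/7)       -2*cos(pi/7)         2*cos(2*pi/7)        0                          
  chi_5 (2d, j=3)            2             -2*cos(pi/7)         2*cos(2*pi/7)        -2*cos(3*pi/7)       0                          

Spot check: chi_5 (2d, j=3) on {r^2, r^5} = 2*cos(2*pi/7).

Solution. D_7 has order 2*7 = 14 with 5 conjugacy classes, hence 5 irreducibles. Sum of squared dims 1 + 1 + 4 + 4 + 4 = 14 = |G|. Linear characters come from the abelianisation; the 2-dimensional irreps have character r^k -> 2*cos(2*pi*j*k/7), reflections -> 0.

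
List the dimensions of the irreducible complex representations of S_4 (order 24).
Dimensions: 1, 1, 2, 3, 3

Reasoning: There are 5 irreducibles (= number of conjugacy classes). Their dimensions d_i satisfy sum d_i^2 = |G| = 24: 1 + 1 + 4 + 9 + 9 = 24.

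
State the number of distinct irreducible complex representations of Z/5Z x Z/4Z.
20

Solution. The number of irreducible complex representations of a finite group equals its number of conjugacy classes. Z/5Z x Z/4Z is abelian of order 20, so every element is its own conjugacy class: 20 classes, so Z/5Z x Z/4Z (order 20) has exactly 20 irreducible complex representations.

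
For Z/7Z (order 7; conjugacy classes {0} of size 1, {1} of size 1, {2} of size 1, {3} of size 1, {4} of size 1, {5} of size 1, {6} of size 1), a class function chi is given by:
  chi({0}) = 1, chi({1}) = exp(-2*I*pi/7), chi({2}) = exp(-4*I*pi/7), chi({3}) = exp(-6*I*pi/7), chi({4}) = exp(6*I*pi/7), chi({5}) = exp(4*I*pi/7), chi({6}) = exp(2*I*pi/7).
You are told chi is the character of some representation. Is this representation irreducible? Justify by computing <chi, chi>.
Irreducible: <chi, chi> = 1.

Explanation: <chi, chi> = (1/|G|) sum_C |C| * |chi(C)|^2 = (1/7)[1*|1|^2 + 1*|exp(-2*I*pi/7)|^2 + 1*|exp(-4*I*pi/7)|^2 + 1*|exp(-6*I*pi/7)|^2 + 1*|exp(6*I*pi/7)|^2 + 1*|exp(4*I*pi/7)|^2 + 1*|exp(2*I*pi/7)|^2]
  = (1/7)[(1) + (1) + (1) + (1) + (1) + (1) + (1)] = 7/7 = 1.
(Exp terms are combined using exp(i*s)*conj(exp(i*t)) = exp(i*(s-t)), and sums of them are collapsed using the identity that for every m > 1 the m distinct m-th roots of unity sum to 0, e.g. 1 + exp(2*I*pi/3) + exp(-2*I*pi/3) = 0.)
A character is irreducible iff <chi, chi> = 1, so this representation is irreducible.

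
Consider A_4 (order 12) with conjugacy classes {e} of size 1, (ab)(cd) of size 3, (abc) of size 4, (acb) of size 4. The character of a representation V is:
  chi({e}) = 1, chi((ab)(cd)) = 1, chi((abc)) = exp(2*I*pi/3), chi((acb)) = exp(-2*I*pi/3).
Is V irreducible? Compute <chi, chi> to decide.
Irreducible: <chi, chi> = 1.

Solution. <chi, chi> = (1/|G|) sum_C |C| * |chi(C)|^2 = (1/12)[1*|1|^2 + 3*|1|^2 + 4*|exp(2*I*pi/3)|^2 + 4*|exp(-2*I*pi/3)|^2]
  = (1/12)[(1) + (3) + (4) + (4)] = 12/12 = 1.
(Exp terms are combined using exp(i*s)*conj(exp(i*t)) = exp(i*(s-t)), and sums of them are collapsed using the identity that for every m > 1 the m distinct m-th roots of unity sum to 0, e.g. 1 + exp(2*I*pi/3) + exp(-2*I*pi/3) = 0.)
A character is irreducible iff <chi, chi> = 1, so this representation is irreducible.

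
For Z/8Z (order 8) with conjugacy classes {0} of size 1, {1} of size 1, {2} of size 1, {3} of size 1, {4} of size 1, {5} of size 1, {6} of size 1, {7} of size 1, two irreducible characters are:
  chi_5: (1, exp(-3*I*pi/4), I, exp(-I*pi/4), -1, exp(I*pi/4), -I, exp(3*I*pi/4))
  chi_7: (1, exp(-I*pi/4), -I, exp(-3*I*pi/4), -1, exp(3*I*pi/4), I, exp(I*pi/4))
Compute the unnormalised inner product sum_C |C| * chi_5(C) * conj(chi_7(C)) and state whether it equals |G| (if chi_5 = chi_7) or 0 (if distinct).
Sum = 0; so <chi_5, chi_7> = 0 (distinct irreducibles are orthogonal).

Working: Compute term by term over conjugacy classes (|C| * chi_5(C) * conj(chi_7(C))):
  1*(1)*conj(1) + 1*(exp(-3*I*pi/4))*conj(exp(-I*pi/4)) + 1*(I)*conj(-I) + 1*(exp(-I*pi/4))*conj(exp(-3*I*pi/4)) + 1*(-1)*conj(-1) + 1*(exp(I*pi/4))*conj(exp(3*I*pi/4)) + 1*(-I)*conj(I) + 1*(exp(3*I*pi/4))*conj(exp(I*pi/4))
  = (1) + (-I) + (-1) + (I) + (1) + (-I) + (-1) + (I)
  = 0.
(Exp terms are combined using exp(i*s)*conj(exp(i*t)) = exp(i*(s-t)), and sums of them are collapsed using the identity that for every m > 1 the m distinct m-th roots of unity sum to 0, e.g. 1 + exp(2*I*pi/3) + exp(-2*I*pi/3) = 0.)
Dividing by |G| = 8 gives 0/8 = 0, matching the row-orthogonality relation <chi_5, chi_7> = [chi_5 = chi_7].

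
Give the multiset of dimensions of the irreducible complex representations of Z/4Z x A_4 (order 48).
Dimensions: 1, 1, 1, 1, 1, 1, 1, 1, 1, 1, 1, 1, 3, 3, 3, 3

Reasoning: There are 16 irreducibles (= number of conjugacy classes). Their dimensions d_i satisfy sum d_i^2 = |G| = 48: 1 + 1 + 1 + 1 + 1 + 1 + 1 + 1 + 1 + 1 + 1 + 1 + 9 + 9 + 9 + 9 = 48. (For the product with Z/4Z: each of the 4 1-dim characters of Z/4Z tensors with each irrep of A_4, giving 4 copies of each A_4-dimension.)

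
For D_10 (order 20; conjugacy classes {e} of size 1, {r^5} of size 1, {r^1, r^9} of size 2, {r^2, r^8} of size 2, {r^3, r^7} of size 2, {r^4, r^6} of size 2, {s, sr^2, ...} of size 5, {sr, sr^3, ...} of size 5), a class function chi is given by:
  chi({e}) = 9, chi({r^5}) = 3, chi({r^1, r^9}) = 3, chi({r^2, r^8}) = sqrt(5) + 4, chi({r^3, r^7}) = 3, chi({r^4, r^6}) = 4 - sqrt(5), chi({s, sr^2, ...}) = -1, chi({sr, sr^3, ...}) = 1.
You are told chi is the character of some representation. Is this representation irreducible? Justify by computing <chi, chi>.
Not irreducible (reducible): <chi, chi> = 11 > 1.

Solution. <chi, chi> = (1/|G|) sum_C |C| * |chi(C)|^2 = (1/20)[1*|9|^2 + 1*|3|^2 + 2*|3|^2 + 2*|sqrt(5) + 4|^2 + 2*|3|^2 + 2*|4 - sqrt(5)|^2 + 5*|-1|^2 + 5*|1|^2]
  = (1/20)[(81) + (9) + (18) + (16*sqrt(5) + 42) + (18) + (42 - 16*sqrt(5)) + (5) + (5)] = 220/20 = 11.
A character is irreducible iff <chi, chi> = 1, so this representation is reducible.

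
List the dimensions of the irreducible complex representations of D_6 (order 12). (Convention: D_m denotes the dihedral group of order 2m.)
Dimensions: 1, 1, 1, 1, 2, 2

Solution. There are 6 irreducibles (= number of conjugacy classes). Their dimensions d_i satisfy sum d_i^2 = |G| = 12: 1 + 1 + 1 + 1 + 4 + 4 = 12.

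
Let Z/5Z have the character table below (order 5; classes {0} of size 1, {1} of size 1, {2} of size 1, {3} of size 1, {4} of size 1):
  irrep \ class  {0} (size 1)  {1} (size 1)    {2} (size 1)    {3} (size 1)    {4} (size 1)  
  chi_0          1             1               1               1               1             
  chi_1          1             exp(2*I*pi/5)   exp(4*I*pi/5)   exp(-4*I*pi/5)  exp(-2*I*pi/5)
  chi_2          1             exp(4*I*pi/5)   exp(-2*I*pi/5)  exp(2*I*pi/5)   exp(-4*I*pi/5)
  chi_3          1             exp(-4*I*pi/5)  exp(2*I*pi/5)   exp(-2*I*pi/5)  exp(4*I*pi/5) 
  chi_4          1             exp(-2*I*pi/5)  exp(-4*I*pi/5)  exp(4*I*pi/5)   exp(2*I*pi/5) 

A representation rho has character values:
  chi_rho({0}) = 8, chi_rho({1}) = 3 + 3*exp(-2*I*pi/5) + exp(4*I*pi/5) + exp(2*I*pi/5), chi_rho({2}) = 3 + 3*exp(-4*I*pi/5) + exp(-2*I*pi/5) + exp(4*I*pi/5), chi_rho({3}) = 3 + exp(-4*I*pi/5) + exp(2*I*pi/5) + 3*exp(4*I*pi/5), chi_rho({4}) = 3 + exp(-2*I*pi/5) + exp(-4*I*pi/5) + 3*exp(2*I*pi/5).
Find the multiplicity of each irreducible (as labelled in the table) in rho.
Multiplicities: chi_0: 3, chi_1: 1, chi_2: 1, chi_3: 0, chi_4: 3.

Explanation: Use <chi_rho, chi> = (1/|G|) sum_C |C| * chi_rho(C) * conj(chi(C)) with |G| = 5 for each irreducible chi in the table:
  <chi_rho, chi_0> = (1/5)[1*(8)*conj(1) + 1*(3 + 3*exp(-2*I*pi/5) + exp(4*I*pi/5) + exp(2*I*pi/5))*conj(1) + 1*(3 + 3*exp(-4*I*pi/5) + exp(-2*I*pi/5) + exp(4*I*pi/5))*conj(1) + 1*(3 + exp(-4*I*pi/5) + exp(2*I*pi/5) + 3*exp(4*I*pi/5))*conj(1) + 1*(3 + exp(-2*I*pi/5) + exp(-4*I*pi/5) + 3*exp(2*I*pi/5))*conj(1)]
      = (1/5)[(8) + (3 + 3*exp(-2*I*pi/5) + exp(4*I*pi/5) + exp(2*I*pi/5)) + (3 + 3*exp(-4*I*pi/5) + exp(-2*I*pi/5) + exp(4*I*pi/5)) + (3 + exp(-4*I*pi/5) + exp(2*I*pi/5) + 3*exp(4*I*pi/5)) + (3 + exp(-2*I*pi/5) + exp(-4*I*pi/5) + 3*exp(2*I*pi/5))] = 15/5 = 3
  <chi_rho, chi_1> = (1/5)[1*(8)*conj(1) + 1*(3 + 3*exp(-2*I*pi/5) + exp(4*I*pi/5) + exp(2*I*pi/5))*conj(exp(2*I*pi/5)) + 1*(3 + 3*exp(-4*I*pi/5) + exp(-2*I*pi/5) + exp(4*I*pi/5))*conj(exp(4*I*pi/5)) + 1*(3 + exp(-4*I*pi/5) + exp(2*I*pi/5) + 3*exp(4*I*pi/5))*conj(exp(-4*I*pi/5)) + 1*(3 + exp(-2*I*pi/5) + exp(-4*I*pi/5) + 3*exp(2*I*pi/5))*conj(exp(-2*I*pi/5))]
      = (1/5)[(8) + (1 + 3*exp(-2*I*pi/5) + 3*exp(-4*I*pi/5) + exp(2*I*pi/5)) + (1 + 3*exp(-4*I*pi/5) + exp(4*I*pi/5) + 3*exp(2*I*pi/5)) + (1 + 3*exp(-2*I*pi/5) + exp(-4*I*pi/5) + 3*exp(4*I*pi/5)) + (1 + exp(-2*I*pi/5) + 3*exp(4*I*pi/5) + 3*exp(2*I*pi/5))] = 5/5 = 1
  <chi_rho, chi_2> = (1/5)[1*(8)*conj(1) + 1*(3 + 3*exp(-2*I*pi/5) + exp(4*I*pi/5) + exp(2*I*pi/5))*conj(exp(4*I*pi/5)) + 1*(3 + 3*exp(-4*I*pi/5) + exp(-2*I*pi/5) + exp(4*I*pi/5))*conj(exp(-2*I*pi/5)) + 1*(3 + exp(-4*I*pi/5) + exp(2*I*pi/5) + 3*exp(4*I*pi/5))*conj(exp(2*I*pi/5)) + 1*(3 + exp(-2*I*pi/5) + exp(-4*I*pi/5) + 3*exp(2*I*pi/5))*conj(exp(-4*I*pi/5))]
      = (1/5)[(8) + (1 + 3*exp(-4*I*pi/5) + exp(-2*I*pi/5) + 3*exp(4*I*pi/5)) + (1 + 3*exp(-2*I*pi/5) + exp(-4*I*pi/5) + 3*exp(2*I*pi/5)) + (1 + 3*exp(-2*I*pi/5) + exp(4*I*pi/5) + 3*exp(2*I*pi/5)) + (1 + 3*exp(-4*I*pi/5) + exp(2*I*pi/5) + 3*exp(4*I*pi/5))] = 5/5 = 1
  <chi_rho, chi_3> = (1/5)[1*(8)*conj(1) + 1*(3 + 3*exp(-2*I*pi/5) + exp(4*I*pi/5) + exp(2*I*pi/5))*conj(exp(-4*I*pi/5)) + 1*(3 + 3*exp(-4*I*pi/5) + exp(-2*I*pi/5) + exp(4*I*pi/5))*conj(exp(2*I*pi/5)) + 1*(3 + exp(-4*I*pi/5) + exp(2*I*pi/5) + 3*exp(4*I*pi/5))*conj(exp(-2*I*pi/5)) + 1*(3 + exp(-2*I*pi/5) + exp(-4*I*pi/5) + 3*exp(2*I*pi/5))*conj(exp(4*I*pi/5))]
      = (1/5)[(8) + (exp(-2*I*pi/5) + exp(-4*I*pi/5) + 3*exp(4*I*pi/5) + 3*exp(2*I*pi/5)) + (3*exp(-2*I*pi/5) + exp(-4*I*pi/5) + exp(2*I*pi/5) + 3*exp(4*I*pi/5)) + (3*exp(-4*I*pi/5) + exp(-2*I*pi/5) + exp(4*I*pi/5) + 3*exp(2*I*pi/5)) + (3*exp(-2*I*pi/5) + 3*exp(-4*I*pi/5) + exp(4*I*pi/5) + exp(2*I*pi/5))] = 0/5 = 0
  <chi_rho, chi_4> = (1/5)[1*(8)*conj(1) + 1*(3 + 3*exp(-2*I*pi/5) + exp(4*I*pi/5) + exp(2*I*pi/5))*conj(exp(-2*I*pi/5)) + 1*(3 + 3*exp(-4*I*pi/5) + exp(-2*I*pi/5) + exp(4*I*pi/5))*conj(exp(-4*I*pi/5)) + 1*(3 + exp(-4*I*pi/5) + exp(2*I*pi/5) + 3*exp(4*I*pi/5))*conj(exp(4*I*pi/5)) + 1*(3 + exp(-2*I*pi/5) + exp(-4*I*pi/5) + 3*exp(2*I*pi/5))*conj(exp(2*I*pi/5))]
      = (1/5)[(8) + (3 + exp(-4*I*pi/5) + exp(4*I*pi/5) + 3*exp(2*I*pi/5)) + (3 + exp(-2*I*pi/5) + exp(2*I*pi/5) + 3*exp(4*I*pi/5)) + (3 + 3*exp(-4*I*pi/5) + exp(-2*I*pi/5) + exp(2*I*pi/5)) + (3 + 3*exp(-2*I*pi/5) + exp(-4*I*pi/5) + exp(4*I*pi/5))] = 15/5 = 3
(Exp terms are combined using exp(i*s)*conj(exp(i*t)) = exp(i*(s-t)), and sums of them are collapsed using the identity that for every m > 1 the m distinct m-th roots of unity sum to 0, e.g. 1 + exp(2*I*pi/3) + exp(-2*I*pi/3) = 0.)
Dimension check: dim(rho) = sum (mult * dim) = 3*1 + 1*1 + 1*1 + 0*1 + 3*1 = 8 = chi_rho(e) = 8.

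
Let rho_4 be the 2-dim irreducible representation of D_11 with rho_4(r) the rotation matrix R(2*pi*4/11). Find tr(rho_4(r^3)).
chi_{rho_4}(r^3) = 2*cos(2*pi*4*3/11) = 2*cos(24*pi/11)

Explanation: rho_4(r^3) is rotation by angle 2*pi*4*3/11, whose trace is 2*cos(2*pi*4*3/11) = 2*cos(24*pi/11).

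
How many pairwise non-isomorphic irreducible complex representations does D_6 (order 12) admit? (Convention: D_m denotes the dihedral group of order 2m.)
6

The number of irreducible complex representations of a finite group equals its number of conjugacy classes. D_6 has 6 conjugacy classes (n/2 + 3 for n even), so D_6 (order 12) has exactly 6 irreducible complex representations.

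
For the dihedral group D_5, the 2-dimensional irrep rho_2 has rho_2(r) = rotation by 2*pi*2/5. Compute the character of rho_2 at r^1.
chi_{rho_2}(r^1) = 2*cos(2*pi*2*1/5) = -sqrt(5)/2 - 1/2

Why: rho_2(r^1) is rotation by angle 2*pi*2*1/5, whose trace is 2*cos(2*pi*2*1/5) = -sqrt(5)/2 - 1/2.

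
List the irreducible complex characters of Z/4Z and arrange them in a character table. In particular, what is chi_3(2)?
Character table of Z/4Z (irreps indexed chi_0,...,chi_3 with chi_k(m) = zeta_4^(k*m), zeta_4 = exp(2*pi*i/4)):
  irrep \ class  {0} (size 1)  {1} (size 1)  {2} (size 1)  {3} (size 1)
  chi_0          1             1             1             1           
  chi_1          1             I             -1            -I          
  chi_2          1             -1            1             -1          
  chi_3          1             -I            -1            I           

Spot check: chi_3(2) = zeta_4^(3*2) = zeta_4^6 = -1.

Derivation: Z/4Z is abelian, so all 4 irreducible complex representations are 1-dimensional. They are given by chi_k(m) = zeta_4^(k*m) for k = 0,...,3. Row orthogonality: sum_m chi_k(m) conj(chi_l(m)) = 4 * [k = l].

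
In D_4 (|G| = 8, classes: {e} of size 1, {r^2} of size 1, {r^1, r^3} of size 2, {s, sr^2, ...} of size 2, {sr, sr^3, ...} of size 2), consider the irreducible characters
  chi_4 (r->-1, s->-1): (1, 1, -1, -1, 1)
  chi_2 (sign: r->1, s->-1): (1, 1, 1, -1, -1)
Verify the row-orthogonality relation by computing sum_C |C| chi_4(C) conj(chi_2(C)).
Sum = 0; so <chi_4, chi_2> = 0 (distinct irreducibles are orthogonal).

Proof sketch: Compute term by term over conjugacy classes (|C| * chi_4(C) * conj(chi_2(C))):
  1*(1)*conj(1) + 1*(1)*conj(1) + 2*(-1)*conj(1) + 2*(-1)*conj(-1) + 2*(1)*conj(-1)
  = (1) + (1) + (-2) + (2) + (-2)
  = 0.
Dividing by |G| = 8 gives 0/8 = 0, matching the row-orthogonality relation <chi_4, chi_2> = [chi_4 = chi_2].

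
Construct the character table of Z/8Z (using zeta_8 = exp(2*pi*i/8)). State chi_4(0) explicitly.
Character table of Z/8Z (irreps indexed chi_0,...,chi_7 with chi_k(m) = zeta_8^(k*m), zeta_8 = exp(2*pi*i/8)):
  irrep \ class  {0} (size 1)  {1} (size 1)    {2} (size 1)  {3} (size 1)    {4} (size 1)  {5} (size 1)    {6} (size 1)  {7} (size 1)  
  chi_0          1             1               1             1               1             1               1             1             
  chi_1          1             exp(I*pi/4)     I             exp(3*I*pi/4)   -1            exp(-3*I*pi/4)  -I            exp(-I*pi/4)  
  chi_2          1             I               -1            -I              1             I               -1            -I            
  chi_3          1             exp(3*I*pi/4)   -I            exp(I*pi/4)     -1            exp(-I*pi/4)    I             exp(-3*I*pi/4)
  chi_4          1             -1              1             -1              1             -1              1             -1            
  chi_5          1             exp(-3*I*pi/4)  I             exp(-I*pi/4)    -1            exp(I*pi/4)     -I            exp(3*I*pi/4) 
  chi_6          1             -I              -1            I               1             -I              -1            I             
  chi_7          1             exp(-I*pi/4)    -I            exp(-3*I*pi/4)  -1            exp(3*I*pi/4)   I             exp(I*pi/4)   

Spot check: chi_4(0) = zeta_8^(4*0) = zeta_8^0 = 1.

Working: Z/8Z is abelian, so all 8 irreducible complex representations are 1-dimensional. They are given by chi_k(m) = zeta_8^(k*m) for k = 0,...,7. Row orthogonality: sum_m chi_k(m) conj(chi_l(m)) = 8 * [k = l].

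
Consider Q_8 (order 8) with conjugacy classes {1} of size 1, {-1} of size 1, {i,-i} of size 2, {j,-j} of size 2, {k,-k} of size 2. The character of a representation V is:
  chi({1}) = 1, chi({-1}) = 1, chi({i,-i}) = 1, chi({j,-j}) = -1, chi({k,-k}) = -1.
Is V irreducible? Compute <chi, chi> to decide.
Irreducible: <chi, chi> = 1.

Reasoning: <chi, chi> = (1/|G|) sum_C |C| * |chi(C)|^2 = (1/8)[1*|1|^2 + 1*|1|^2 + 2*|1|^2 + 2*|-1|^2 + 2*|-1|^2]
  = (1/8)[(1) + (1) + (2) + (2) + (2)] = 8/8 = 1.
A character is irreducible iff <chi, chi> = 1, so this representation is irreducible.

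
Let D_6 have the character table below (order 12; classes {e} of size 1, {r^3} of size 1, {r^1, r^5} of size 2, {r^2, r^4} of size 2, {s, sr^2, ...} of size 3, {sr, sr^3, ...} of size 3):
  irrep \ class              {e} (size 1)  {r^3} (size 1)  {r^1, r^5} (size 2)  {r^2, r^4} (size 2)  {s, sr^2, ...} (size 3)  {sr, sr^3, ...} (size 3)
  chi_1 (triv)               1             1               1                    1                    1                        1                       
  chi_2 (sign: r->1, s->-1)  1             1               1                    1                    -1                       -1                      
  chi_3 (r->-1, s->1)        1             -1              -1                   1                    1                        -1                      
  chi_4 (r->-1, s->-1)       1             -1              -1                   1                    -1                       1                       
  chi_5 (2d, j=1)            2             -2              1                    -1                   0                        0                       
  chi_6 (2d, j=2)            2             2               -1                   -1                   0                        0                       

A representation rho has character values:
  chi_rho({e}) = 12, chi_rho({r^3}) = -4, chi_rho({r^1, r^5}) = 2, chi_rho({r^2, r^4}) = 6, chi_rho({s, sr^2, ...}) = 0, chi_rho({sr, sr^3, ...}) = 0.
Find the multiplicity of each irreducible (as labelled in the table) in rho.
Multiplicities: chi_1: 2, chi_2: 2, chi_3: 2, chi_4: 2, chi_5: 2, chi_6: 0.

Details: Use <chi_rho, chi> = (1/|G|) sum_C |C| * chi_rho(C) * conj(chi(C)) with |G| = 12 for each irreducible chi in the table:
  <chi_rho, chi_1> = (1/12)[1*(12)*conj(1) + 1*(-4)*conj(1) + 2*(2)*conj(1) + 2*(6)*conj(1) + 3*(0)*conj(1) + 3*(0)*conj(1)]
      = (1/12)[(12) + (-4) + (4) + (12) + (0) + (0)] = 24/12 = 2
  <chi_rho, chi_2> = (1/12)[1*(12)*conj(1) + 1*(-4)*conj(1) + 2*(2)*conj(1) + 2*(6)*conj(1) + 3*(0)*conj(-1) + 3*(0)*conj(-1)]
      = (1/12)[(12) + (-4) + (4) + (12) + (0) + (0)] = 24/12 = 2
  <chi_rho, chi_3> = (1/12)[1*(12)*conj(1) + 1*(-4)*conj(-1) + 2*(2)*conj(-1) + 2*(6)*conj(1) + 3*(0)*conj(1) + 3*(0)*conj(-1)]
      = (1/12)[(12) + (4) + (-4) + (12) + (0) + (0)] = 24/12 = 2
  <chi_rho, chi_4> = (1/12)[1*(12)*conj(1) + 1*(-4)*conj(-1) + 2*(2)*conj(-1) + 2*(6)*conj(1) + 3*(0)*conj(-1) + 3*(0)*conj(1)]
      = (1/12)[(12) + (4) + (-4) + (12) + (0) + (0)] = 24/12 = 2
  <chi_rho, chi_5> = (1/12)[1*(12)*conj(2) + 1*(-4)*conj(-2) + 2*(2)*conj(1) + 2*(6)*conj(-1) + 3*(0)*conj(0) + 3*(0)*conj(0)]
      = (1/12)[(24) + (8) + (4) + (-12) + (0) + (0)] = 24/12 = 2
  <chi_rho, chi_6> = (1/12)[1*(12)*conj(2) + 1*(-4)*conj(2) + 2*(2)*conj(-1) + 2*(6)*conj(-1) + 3*(0)*conj(0) + 3*(0)*conj(0)]
      = (1/12)[(24) + (-8) + (-4) + (-12) + (0) + (0)] = 0/12 = 0
Dimension check: dim(rho) = sum (mult * dim) = 2*1 + 2*1 + 2*1 + 2*1 + 2*2 + 0*2 = 12 = chi_rho(e) = 12.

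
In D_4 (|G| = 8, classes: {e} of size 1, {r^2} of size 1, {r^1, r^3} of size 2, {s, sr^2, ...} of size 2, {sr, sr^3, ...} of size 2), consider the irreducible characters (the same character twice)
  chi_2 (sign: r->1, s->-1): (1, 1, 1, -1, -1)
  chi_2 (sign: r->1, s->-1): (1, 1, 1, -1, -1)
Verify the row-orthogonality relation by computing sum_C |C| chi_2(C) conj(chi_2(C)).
Sum = 8 = |G| = 8; so <chi_2, chi_2> = 1 (norm-1 confirms irreducibility).

Reasoning: Compute term by term over conjugacy classes (|C| * chi_2(C) * conj(chi_2(C))):
  1*(1)*conj(1) + 1*(1)*conj(1) + 2*(1)*conj(1) + 2*(-1)*conj(-1) + 2*(-1)*conj(-1)
  = (1) + (1) + (2) + (2) + (2)
  = 8.
Dividing by |G| = 8 gives 8/8 = 1, matching the row-orthogonality relation <chi_2, chi_2> = [chi_2 = chi_2].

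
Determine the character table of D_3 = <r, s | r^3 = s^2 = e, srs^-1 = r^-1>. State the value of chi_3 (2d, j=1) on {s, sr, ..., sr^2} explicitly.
Conjugacy classes: {e} of size 1, {r^1, r^2} of size 2, {s, sr, ..., sr^2} of size 3.
Character table:
  irrep \ class              {e} (size 1)  {r^1, r^2} (size 2)  {s, sr, ..., sr^2} (size 3)
  chi_1 (triv)               1             1                    1                          
  chi_2 (sign: r->1, s->-1)  1             1                    -1                         
  chi_3 (2d, j=1)            2             -1                   0                          

Spot check: chi_3 (2d, j=1) on {s, sr, ..., sr^2} = 0.

Details: D_3 has order 2*3 = 6 with 3 conjugacy classes, hence 3 irreducibles. Sum of squared dims 1 + 1 + 4 = 6 = |G|. Linear characters come from the abelianisation; the 2-dimensional irreps have character r^k -> 2*cos(2*pi*j*k/3), reflections -> 0.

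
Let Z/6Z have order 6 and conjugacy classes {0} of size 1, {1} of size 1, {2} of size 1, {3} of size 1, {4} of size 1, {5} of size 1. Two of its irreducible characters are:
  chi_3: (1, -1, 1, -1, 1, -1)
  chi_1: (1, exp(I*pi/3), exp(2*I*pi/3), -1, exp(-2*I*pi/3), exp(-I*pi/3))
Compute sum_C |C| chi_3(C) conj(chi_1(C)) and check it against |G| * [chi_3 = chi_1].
Sum = 0; so <chi_3, chi_1> = 0 (distinct irreducibles are orthogonal).

Justification: Compute term by term over conjugacy classes (|C| * chi_3(C) * conj(chi_1(C))):
  1*(1)*conj(1) + 1*(-1)*conj(exp(I*pi/3)) + 1*(1)*conj(exp(2*I*pi/3)) + 1*(-1)*conj(-1) + 1*(1)*conj(exp(-2*I*pi/3)) + 1*(-1)*conj(exp(-I*pi/3))
  = (1) + (-exp(-I*pi/3)) + (exp(-2*I*pi/3)) + (1) + (exp(2*I*pi/3)) + (-exp(I*pi/3))
  = 0.
(Exp terms are combined using exp(i*s)*conj(exp(i*t)) = exp(i*(s-t)), and sums of them are collapsed using the identity that for every m > 1 the m distinct m-th roots of unity sum to 0, e.g. 1 + exp(2*I*pi/3) + exp(-2*I*pi/3) = 0.)
Dividing by |G| = 6 gives 0/6 = 0, matching the row-orthogonality relation <chi_3, chi_1> = [chi_3 = chi_1].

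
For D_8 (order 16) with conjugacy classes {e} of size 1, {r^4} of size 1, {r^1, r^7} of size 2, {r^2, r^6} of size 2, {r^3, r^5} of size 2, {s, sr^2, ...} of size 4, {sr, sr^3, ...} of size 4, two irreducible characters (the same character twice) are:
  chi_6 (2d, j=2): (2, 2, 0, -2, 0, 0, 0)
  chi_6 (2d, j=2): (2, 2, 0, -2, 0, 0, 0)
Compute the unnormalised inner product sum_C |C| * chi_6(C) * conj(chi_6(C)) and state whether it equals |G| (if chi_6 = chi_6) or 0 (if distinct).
Sum = 16 = |G| = 16; so <chi_6, chi_6> = 1 (norm-1 confirms irreducibility).

Details: Compute term by term over conjugacy classes (|C| * chi_6(C) * conj(chi_6(C))):
  1*(2)*conj(2) + 1*(2)*conj(2) + 2*(0)*conj(0) + 2*(-2)*conj(-2) + 2*(0)*conj(0) + 4*(0)*conj(0) + 4*(0)*conj(0)
  = (4) + (4) + (0) + (8) + (0) + (0) + (0)
  = 16.
Dividing by |G| = 16 gives 16/16 = 1, matching the row-orthogonality relation <chi_6, chi_6> = [chi_6 = chi_6].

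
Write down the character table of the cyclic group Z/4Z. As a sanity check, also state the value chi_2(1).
Character table of Z/4Z (irreps indexed chi_0,...,chi_3 with chi_k(m) = zeta_4^(k*m), zeta_4 = exp(2*pi*i/4)):
  irrep \ class  {0} (size 1)  {1} (size 1)  {2} (size 1)  {3} (size 1)
  chi_0          1             1             1             1           
  chi_1          1             I             -1            -I          
  chi_2          1             -1            1             -1          
  chi_3          1             -I            -1            I           

Spot check: chi_2(1) = zeta_4^(2*1) = zeta_4^2 = -1.

Derivation: Z/4Z is abelian, so all 4 irreducible complex representations are 1-dimensional. They are given by chi_k(m) = zeta_4^(k*m) for k = 0,...,3. Row orthogonality: sum_m chi_k(m) conj(chi_l(m)) = 4 * [k = l].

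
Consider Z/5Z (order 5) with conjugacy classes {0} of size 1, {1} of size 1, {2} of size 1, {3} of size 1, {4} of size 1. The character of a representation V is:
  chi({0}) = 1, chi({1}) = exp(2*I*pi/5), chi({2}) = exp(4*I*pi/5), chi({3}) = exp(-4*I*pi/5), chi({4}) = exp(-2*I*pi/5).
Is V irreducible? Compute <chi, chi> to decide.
Irreducible: <chi, chi> = 1.

Reasoning: <chi, chi> = (1/|G|) sum_C |C| * |chi(C)|^2 = (1/5)[1*|1|^2 + 1*|exp(2*I*pi/5)|^2 + 1*|exp(4*I*pi/5)|^2 + 1*|exp(-4*I*pi/5)|^2 + 1*|exp(-2*I*pi/5)|^2]
  = (1/5)[(1) + (1) + (1) + (1) + (1)] = 5/5 = 1.
(Exp terms are combined using exp(i*s)*conj(exp(i*t)) = exp(i*(s-t)), and sums of them are collapsed using the identity that for every m > 1 the m distinct m-th roots of unity sum to 0, e.g. 1 + exp(2*I*pi/3) + exp(-2*I*pi/3) = 0.)
A character is irreducible iff <chi, chi> = 1, so this representation is irreducible.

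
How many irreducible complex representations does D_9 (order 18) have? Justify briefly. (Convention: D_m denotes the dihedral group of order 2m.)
6

Derivation: The number of irreducible complex representations of a finite group equals its number of conjugacy classes. D_9 has 6 conjugacy classes ((n+3)/2 for n odd), so D_9 (order 18) has exactly 6 irreducible complex representations.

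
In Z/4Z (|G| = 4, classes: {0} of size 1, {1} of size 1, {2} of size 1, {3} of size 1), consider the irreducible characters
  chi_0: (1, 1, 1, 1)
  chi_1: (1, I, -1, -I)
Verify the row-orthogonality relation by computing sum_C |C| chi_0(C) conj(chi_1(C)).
Sum = 0; so <chi_0, chi_1> = 0 (distinct irreducibles are orthogonal).

Compute term by term over conjugacy classes (|C| * chi_0(C) * conj(chi_1(C))):
  1*(1)*conj(1) + 1*(1)*conj(I) + 1*(1)*conj(-1) + 1*(1)*conj(-I)
  = (1) + (-I) + (-1) + (I)
  = 0.
(Exp terms are combined using exp(i*s)*conj(exp(i*t)) = exp(i*(s-t)), and sums of them are collapsed using the identity that for every m > 1 the m distinct m-th roots of unity sum to 0, e.g. 1 + exp(2*I*pi/3) + exp(-2*I*pi/3) = 0.)
Dividing by |G| = 4 gives 0/4 = 0, matching the row-orthogonality relation <chi_0, chi_1> = [chi_0 = chi_1].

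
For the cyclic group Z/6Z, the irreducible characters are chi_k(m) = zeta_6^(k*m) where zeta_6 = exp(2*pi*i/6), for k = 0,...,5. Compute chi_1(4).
chi_1(4) = zeta_6^4 = exp(-2*I*pi/3)

Derivation: chi_1(4) = zeta_6^(1*4) = zeta_6^4. Since zeta_6^6 = 1, this equals zeta_6^4 = exp(2*pi*i*4/6) = exp(-2*I*pi/3).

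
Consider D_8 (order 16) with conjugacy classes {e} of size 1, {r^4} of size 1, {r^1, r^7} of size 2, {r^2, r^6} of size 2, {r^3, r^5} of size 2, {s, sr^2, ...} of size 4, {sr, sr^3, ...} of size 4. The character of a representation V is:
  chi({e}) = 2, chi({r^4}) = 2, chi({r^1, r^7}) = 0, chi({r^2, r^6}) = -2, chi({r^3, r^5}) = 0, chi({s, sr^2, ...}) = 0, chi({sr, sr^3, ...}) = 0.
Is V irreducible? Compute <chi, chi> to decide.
Irreducible: <chi, chi> = 1.

Argument: <chi, chi> = (1/|G|) sum_C |C| * |chi(C)|^2 = (1/16)[1*|2|^2 + 1*|2|^2 + 2*|0|^2 + 2*|-2|^2 + 2*|0|^2 + 4*|0|^2 + 4*|0|^2]
  = (1/16)[(4) + (4) + (0) + (8) + (0) + (0) + (0)] = 16/16 = 1.
A character is irreducible iff <chi, chi> = 1, so this representation is irreducible.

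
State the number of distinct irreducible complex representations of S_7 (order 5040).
15

Proof sketch: The number of irreducible complex representations of a finite group equals its number of conjugacy classes. Conjugacy classes in S_7 correspond to cycle types, i.e. partitions of 7; there are p(7) = 15 of them, so S_7 (order 5040) has exactly 15 irreducible complex representations.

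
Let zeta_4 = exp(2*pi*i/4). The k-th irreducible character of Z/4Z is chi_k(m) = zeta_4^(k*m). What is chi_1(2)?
chi_1(2) = zeta_4^2 = -1

Derivation: chi_1(2) = zeta_4^(1*2) = zeta_4^2. Since zeta_4^4 = 1, this equals zeta_4^2 = exp(2*pi*i*2/4) = -1.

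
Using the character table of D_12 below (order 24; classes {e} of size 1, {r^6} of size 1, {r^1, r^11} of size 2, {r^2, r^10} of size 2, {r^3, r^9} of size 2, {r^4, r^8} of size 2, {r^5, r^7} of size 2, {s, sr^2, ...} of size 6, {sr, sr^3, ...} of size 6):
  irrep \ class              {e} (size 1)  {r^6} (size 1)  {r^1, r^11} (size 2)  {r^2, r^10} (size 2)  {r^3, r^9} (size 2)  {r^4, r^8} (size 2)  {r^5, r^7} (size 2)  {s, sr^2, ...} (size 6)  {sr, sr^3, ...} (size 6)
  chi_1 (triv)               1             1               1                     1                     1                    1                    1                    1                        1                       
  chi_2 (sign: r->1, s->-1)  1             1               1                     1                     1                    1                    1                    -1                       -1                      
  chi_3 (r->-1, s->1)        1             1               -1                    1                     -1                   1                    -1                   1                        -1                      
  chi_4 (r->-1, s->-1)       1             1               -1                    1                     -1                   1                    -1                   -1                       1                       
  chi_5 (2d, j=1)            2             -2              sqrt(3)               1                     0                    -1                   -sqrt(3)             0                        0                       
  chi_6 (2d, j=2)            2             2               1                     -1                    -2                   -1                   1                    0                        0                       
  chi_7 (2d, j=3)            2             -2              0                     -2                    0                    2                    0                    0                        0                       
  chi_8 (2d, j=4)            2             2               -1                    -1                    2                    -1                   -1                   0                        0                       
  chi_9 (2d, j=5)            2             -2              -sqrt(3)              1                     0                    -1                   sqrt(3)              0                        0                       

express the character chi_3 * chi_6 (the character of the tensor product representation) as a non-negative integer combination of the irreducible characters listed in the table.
chi_3 tensor chi_6 = chi_8 (all other irreducibles have multiplicity 0).

Justification: The character of a tensor product is the pointwise product (chi_3 * chi_6)(C) = chi_3(C) * chi_6(C):
  {e}: (1)*(2), {r^6}: (1)*(2), {r^1, r^11}: (-1)*(1), {r^2, r^10}: (1)*(-1), {r^3, r^9}: (-1)*(-2), {r^4, r^8}: (1)*(-1), {r^5, r^7}: (-1)*(1), {s, sr^2, ...}: (1)*(0), {sr, sr^3, ...}: (-1)*(0)
so (chi_3 * chi_6) takes values
  {e} -> 2, {r^6} -> 2, {r^1, r^11} -> -1, {r^2, r^10} -> -1, {r^3, r^9} -> 2, {r^4, r^8} -> -1, {r^5, r^7} -> -1, {s, sr^2, ...} -> 0, {sr, sr^3, ...} -> 0.
Now take the inner product of this character with each irreducible chi from the table, <chi_3*chi_6, chi> = (1/24) sum_C |C| (chi_3*chi_6)(C) conj(chi(C)):
  <chi_3*chi_6, chi_1> = (1/24)[1*(2)*conj(1) + 1*(2)*conj(1) + 2*(-1)*conj(1) + 2*(-1)*conj(1) + 2*(2)*conj(1) + 2*(-1)*conj(1) + 2*(-1)*conj(1) + 6*(0)*conj(1) + 6*(0)*conj(1)]
      = (1/24)[(2) + (2) + (-2) + (-2) + (4) + (-2) + (-2) + (0) + (0)] = 0/24 = 0
  <chi_3*chi_6, chi_2> = (1/24)[1*(2)*conj(1) + 1*(2)*conj(1) + 2*(-1)*conj(1) + 2*(-1)*conj(1) + 2*(2)*conj(1) + 2*(-1)*conj(1) + 2*(-1)*conj(1) + 6*(0)*conj(-1) + 6*(0)*conj(-1)]
      = (1/24)[(2) + (2) + (-2) + (-2) + (4) + (-2) + (-2) + (0) + (0)] = 0/24 = 0
  <chi_3*chi_6, chi_3> = (1/24)[1*(2)*conj(1) + 1*(2)*conj(1) + 2*(-1)*conj(-1) + 2*(-1)*conj(1) + 2*(2)*conj(-1) + 2*(-1)*conj(1) + 2*(-1)*conj(-1) + 6*(0)*conj(1) + 6*(0)*conj(-1)]
      = (1/24)[(2) + (2) + (2) + (-2) + (-4) + (-2) + (2) + (0) + (0)] = 0/24 = 0
  <chi_3*chi_6, chi_4> = (1/24)[1*(2)*conj(1) + 1*(2)*conj(1) + 2*(-1)*conj(-1) + 2*(-1)*conj(1) + 2*(2)*conj(-1) + 2*(-1)*conj(1) + 2*(-1)*conj(-1) + 6*(0)*conj(-1) + 6*(0)*conj(1)]
      = (1/24)[(2) + (2) + (2) + (-2) + (-4) + (-2) + (2) + (0) + (0)] = 0/24 = 0
  <chi_3*chi_6, chi_5> = (1/24)[1*(2)*conj(2) + 1*(2)*conj(-2) + 2*(-1)*conj(sqrt(3)) + 2*(-1)*conj(1) + 2*(2)*conj(0) + 2*(-1)*conj(-1) + 2*(-1)*conj(-sqrt(3)) + 6*(0)*conj(0) + 6*(0)*conj(0)]
      = (1/24)[(4) + (-4) + (-2*sqrt(3)) + (-2) + (0) + (2) + (2*sqrt(3)) + (0) + (0)] = 0/24 = 0
  <chi_3*chi_6, chi_6> = (1/24)[1*(2)*conj(2) + 1*(2)*conj(2) + 2*(-1)*conj(1) + 2*(-1)*conj(-1) + 2*(2)*conj(-2) + 2*(-1)*conj(-1) + 2*(-1)*conj(1) + 6*(0)*conj(0) + 6*(0)*conj(0)]
      = (1/24)[(4) + (4) + (-2) + (2) + (-8) + (2) + (-2) + (0) + (0)] = 0/24 = 0
  <chi_3*chi_6, chi_7> = (1/24)[1*(2)*conj(2) + 1*(2)*conj(-2) + 2*(-1)*conj(0) + 2*(-1)*conj(-2) + 2*(2)*conj(0) + 2*(-1)*conj(2) + 2*(-1)*conj(0) + 6*(0)*conj(0) + 6*(0)*conj(0)]
      = (1/24)[(4) + (-4) + (0) + (4) + (0) + (-4) + (0) + (0) + (0)] = 0/24 = 0
  <chi_3*chi_6, chi_8> = (1/24)[1*(2)*conj(2) + 1*(2)*conj(2) + 2*(-1)*conj(-1) + 2*(-1)*conj(-1) + 2*(2)*conj(2) + 2*(-1)*conj(-1) + 2*(-1)*conj(-1) + 6*(0)*conj(0) + 6*(0)*conj(0)]
      = (1/24)[(4) + (4) + (2) + (2) + (8) + (2) + (2) + (0) + (0)] = 24/24 = 1
  <chi_3*chi_6, chi_9> = (1/24)[1*(2)*conj(2) + 1*(2)*conj(-2) + 2*(-1)*conj(-sqrt(3)) + 2*(-1)*conj(1) + 2*(2)*conj(0) + 2*(-1)*conj(-1) + 2*(-1)*conj(sqrt(3)) + 6*(0)*conj(0) + 6*(0)*conj(0)]
      = (1/24)[(4) + (-4) + (2*sqrt(3)) + (-2) + (0) + (2) + (-2*sqrt(3)) + (0) + (0)] = 0/24 = 0
Hence the multiplicities are chi_8: 1. Dimension check: dim(chi_3)*dim(chi_6) = 1*2 = 2 and sum (mult * dim) = 1*2 = 2.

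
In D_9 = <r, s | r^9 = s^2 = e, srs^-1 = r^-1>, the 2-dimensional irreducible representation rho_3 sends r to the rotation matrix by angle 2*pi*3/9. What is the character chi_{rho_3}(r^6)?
chi_{rho_3}(r^6) = 2*cos(2*pi*3*6/9) = 2

Proof sketch: rho_3(r^6) is rotation by angle 2*pi*3*6/9, whose trace is 2*cos(2*pi*3*6/9) = 2.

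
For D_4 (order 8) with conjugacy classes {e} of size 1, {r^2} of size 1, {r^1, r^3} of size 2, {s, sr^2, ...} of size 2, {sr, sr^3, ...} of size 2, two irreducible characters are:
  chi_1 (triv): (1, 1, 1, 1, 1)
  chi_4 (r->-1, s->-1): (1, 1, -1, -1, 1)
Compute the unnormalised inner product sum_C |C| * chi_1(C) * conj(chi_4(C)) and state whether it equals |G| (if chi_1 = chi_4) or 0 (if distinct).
Sum = 0; so <chi_1, chi_4> = 0 (distinct irreducibles are orthogonal).

Working: Compute term by term over conjugacy classes (|C| * chi_1(C) * conj(chi_4(C))):
  1*(1)*conj(1) + 1*(1)*conj(1) + 2*(1)*conj(-1) + 2*(1)*conj(-1) + 2*(1)*conj(1)
  = (1) + (1) + (-2) + (-2) + (2)
  = 0.
Dividing by |G| = 8 gives 0/8 = 0, matching the row-orthogonality relation <chi_1, chi_4> = [chi_1 = chi_4].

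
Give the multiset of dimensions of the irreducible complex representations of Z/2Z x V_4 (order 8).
Dimensions: 1, 1, 1, 1, 1, 1, 1, 1

Solution. There are 8 irreducibles (= number of conjugacy classes). Their dimensions d_i satisfy sum d_i^2 = |G| = 8: 1 + 1 + 1 + 1 + 1 + 1 + 1 + 1 = 8. (For the product with Z/2Z: each of the 2 1-dim characters of Z/2Z tensors with each irrep of V_4, giving 2 copies of each V_4-dimension.)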